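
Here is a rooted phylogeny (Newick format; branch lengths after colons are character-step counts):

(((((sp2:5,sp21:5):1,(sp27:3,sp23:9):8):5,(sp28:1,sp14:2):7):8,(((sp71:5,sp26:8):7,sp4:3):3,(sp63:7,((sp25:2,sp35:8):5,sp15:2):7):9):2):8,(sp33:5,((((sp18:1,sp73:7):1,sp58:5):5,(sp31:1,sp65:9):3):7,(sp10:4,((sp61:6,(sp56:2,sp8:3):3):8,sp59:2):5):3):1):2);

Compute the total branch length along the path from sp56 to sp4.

40

The path runs sp56 → … → MRCA → … → sp4; the MRCA is the root of the tree.
Branch lengths along that path: 2 + 3 + 8 + 5 + 3 + 1 + 2 + 8 + 2 + 3 + 3 = 40.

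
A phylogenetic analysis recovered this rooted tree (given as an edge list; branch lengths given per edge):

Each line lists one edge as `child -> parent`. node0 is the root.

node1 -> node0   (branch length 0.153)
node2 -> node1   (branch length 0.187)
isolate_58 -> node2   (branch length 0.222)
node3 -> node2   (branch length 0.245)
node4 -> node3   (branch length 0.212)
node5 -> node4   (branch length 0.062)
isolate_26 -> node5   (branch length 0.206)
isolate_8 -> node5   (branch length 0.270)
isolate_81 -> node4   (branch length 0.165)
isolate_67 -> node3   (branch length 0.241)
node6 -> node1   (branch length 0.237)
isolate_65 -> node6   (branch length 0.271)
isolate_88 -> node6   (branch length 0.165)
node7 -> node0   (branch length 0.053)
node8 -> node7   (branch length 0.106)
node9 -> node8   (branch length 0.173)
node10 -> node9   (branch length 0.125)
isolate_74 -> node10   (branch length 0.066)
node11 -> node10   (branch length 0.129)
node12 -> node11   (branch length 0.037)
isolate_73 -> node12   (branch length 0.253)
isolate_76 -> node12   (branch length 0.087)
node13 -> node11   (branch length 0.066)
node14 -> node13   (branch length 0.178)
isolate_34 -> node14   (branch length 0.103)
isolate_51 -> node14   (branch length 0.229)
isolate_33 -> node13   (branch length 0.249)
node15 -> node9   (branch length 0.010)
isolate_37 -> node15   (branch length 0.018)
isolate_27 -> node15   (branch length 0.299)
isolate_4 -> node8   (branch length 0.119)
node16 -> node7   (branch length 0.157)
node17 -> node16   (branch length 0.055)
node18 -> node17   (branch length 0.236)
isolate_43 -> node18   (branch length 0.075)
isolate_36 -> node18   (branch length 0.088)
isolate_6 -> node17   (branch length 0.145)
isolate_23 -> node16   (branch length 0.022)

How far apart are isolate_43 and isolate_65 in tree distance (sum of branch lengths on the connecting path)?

1.237

The path runs isolate_43 → … → MRCA → … → isolate_65; the MRCA is the root of the tree.
Branch lengths along that path: 0.075 + 0.236 + 0.055 + 0.157 + 0.053 + 0.153 + 0.237 + 0.271 = 1.237.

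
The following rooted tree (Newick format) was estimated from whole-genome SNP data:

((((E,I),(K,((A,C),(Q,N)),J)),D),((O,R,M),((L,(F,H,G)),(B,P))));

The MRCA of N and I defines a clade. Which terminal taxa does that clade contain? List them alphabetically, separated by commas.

A, C, E, I, J, K, N, Q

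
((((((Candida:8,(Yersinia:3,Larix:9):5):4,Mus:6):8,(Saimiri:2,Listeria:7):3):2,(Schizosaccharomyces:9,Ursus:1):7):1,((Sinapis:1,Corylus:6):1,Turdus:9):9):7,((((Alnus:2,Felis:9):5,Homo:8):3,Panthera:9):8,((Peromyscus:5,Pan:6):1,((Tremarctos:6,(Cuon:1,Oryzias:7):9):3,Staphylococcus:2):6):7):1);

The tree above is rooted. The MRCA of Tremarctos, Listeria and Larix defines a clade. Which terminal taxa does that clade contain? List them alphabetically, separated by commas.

Alnus, Candida, Corylus, Cuon, Felis, Homo, Larix, Listeria, Mus, Oryzias, Pan, Panthera, Peromyscus, Saimiri, Schizosaccharomyces, Sinapis, Staphylococcus, Tremarctos, Turdus, Ursus, Yersinia

Tracing Tremarctos: it sits inside (Tremarctos,(Cuon,Oryzias)).
Tracing Listeria: it sits inside (Saimiri,Listeria).
Tracing Larix: it sits inside (Yersinia,Larix).
The smallest clade enclosing all 3 is the whole tree (their MRCA is the root), so the answer is all 21 tips in alphabetical order.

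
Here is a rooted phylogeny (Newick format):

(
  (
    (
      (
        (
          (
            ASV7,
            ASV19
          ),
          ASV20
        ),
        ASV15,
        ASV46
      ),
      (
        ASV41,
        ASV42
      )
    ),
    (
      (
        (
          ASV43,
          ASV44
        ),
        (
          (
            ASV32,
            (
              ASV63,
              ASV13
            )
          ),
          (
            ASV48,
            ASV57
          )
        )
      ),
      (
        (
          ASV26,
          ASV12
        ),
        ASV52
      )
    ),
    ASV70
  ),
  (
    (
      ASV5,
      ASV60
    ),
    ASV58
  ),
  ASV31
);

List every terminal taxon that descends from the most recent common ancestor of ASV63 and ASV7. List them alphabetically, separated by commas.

Tracing ASV63: it sits inside (ASV63,ASV13).
Tracing ASV7: it sits inside (ASV7,ASV19).
The smallest clade enclosing both is (((((ASV7,ASV19),ASV20),ASV15,ASV46),(ASV41,ASV42)),(((ASV43,ASV44),((ASV32,(ASV63,ASV13)),(ASV48,ASV57))),((ASV26,ASV12),ASV52)),ASV70); the answer is its 18 terminal taxa in alphabetical order.

ASV12, ASV13, ASV15, ASV19, ASV20, ASV26, ASV32, ASV41, ASV42, ASV43, ASV44, ASV46, ASV48, ASV52, ASV57, ASV63, ASV7, ASV70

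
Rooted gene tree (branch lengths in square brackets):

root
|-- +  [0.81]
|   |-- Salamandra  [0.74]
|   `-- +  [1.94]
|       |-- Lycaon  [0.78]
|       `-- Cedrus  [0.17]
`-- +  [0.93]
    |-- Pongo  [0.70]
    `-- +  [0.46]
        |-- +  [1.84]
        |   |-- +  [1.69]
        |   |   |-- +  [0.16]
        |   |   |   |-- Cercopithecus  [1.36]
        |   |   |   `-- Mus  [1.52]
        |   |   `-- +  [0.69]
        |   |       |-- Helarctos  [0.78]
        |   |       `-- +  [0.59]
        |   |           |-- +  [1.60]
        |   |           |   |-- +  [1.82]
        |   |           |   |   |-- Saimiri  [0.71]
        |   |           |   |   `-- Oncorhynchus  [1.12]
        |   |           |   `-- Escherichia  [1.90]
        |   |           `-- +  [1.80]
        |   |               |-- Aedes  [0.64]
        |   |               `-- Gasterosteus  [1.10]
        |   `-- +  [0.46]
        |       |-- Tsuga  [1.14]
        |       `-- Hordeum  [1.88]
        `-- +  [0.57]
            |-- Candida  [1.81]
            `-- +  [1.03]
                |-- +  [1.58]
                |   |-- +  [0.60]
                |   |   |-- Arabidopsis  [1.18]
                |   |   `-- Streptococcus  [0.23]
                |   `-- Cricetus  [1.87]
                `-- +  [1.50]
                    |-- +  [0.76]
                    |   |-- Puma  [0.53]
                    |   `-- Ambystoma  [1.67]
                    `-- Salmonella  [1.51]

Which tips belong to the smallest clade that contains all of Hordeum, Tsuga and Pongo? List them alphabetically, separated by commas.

Aedes, Ambystoma, Arabidopsis, Candida, Cercopithecus, Cricetus, Escherichia, Gasterosteus, Helarctos, Hordeum, Mus, Oncorhynchus, Pongo, Puma, Saimiri, Salmonella, Streptococcus, Tsuga

Tracing Hordeum: it sits inside (Tsuga,Hordeum).
Tracing Tsuga: it sits inside (Tsuga,Hordeum).
Tracing Pongo: it sits inside (Pongo,((((Cercopithecus,Mus),(Helarctos,(((Saimiri,Oncorhynchus),Escherichia),(Aedes,Gasterosteus)))),(Tsuga,Hordeum)),(Candida,(((Arabidopsis,Streptococcus),Cricetus),((Puma,Ambystoma),Salmonella))))).
The smallest clade enclosing all 3 is (Pongo,((((Cercopithecus,Mus),(Helarctos,(((Saimiri,Oncorhynchus),Escherichia),(Aedes,Gasterosteus)))),(Tsuga,Hordeum)),(Candida,(((Arabidopsis,Streptococcus),Cricetus),((Puma,Ambystoma),Salmonella))))); the answer is its 18 terminal taxa in alphabetical order.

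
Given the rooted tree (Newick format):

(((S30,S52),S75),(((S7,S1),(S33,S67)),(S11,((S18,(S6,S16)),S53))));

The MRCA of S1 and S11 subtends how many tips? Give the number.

The MRCA of S1 and S11 is the node subtending (((S7,S1),(S33,S67)),(S11,((S18,(S6,S16)),S53))).
That clade contains 9 terminal taxa: S1, S11, S16, S18, S33, S53, S6, S67, S7.

9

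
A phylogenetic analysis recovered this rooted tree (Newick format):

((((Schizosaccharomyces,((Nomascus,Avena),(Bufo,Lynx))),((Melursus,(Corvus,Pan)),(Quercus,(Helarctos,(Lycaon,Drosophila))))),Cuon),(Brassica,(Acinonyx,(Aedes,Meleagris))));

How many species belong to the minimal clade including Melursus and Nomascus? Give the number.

The MRCA of Melursus and Nomascus is the node subtending ((Schizosaccharomyces,((Nomascus,Avena),(Bufo,Lynx))),((Melursus,(Corvus,Pan)),(Quercus,(Helarctos,(Lycaon,Drosophila))))).
That clade contains 12 terminal taxa: Avena, Bufo, Corvus, Drosophila, Helarctos, Lycaon, Lynx, Melursus, Nomascus, Pan, Quercus, Schizosaccharomyces.

12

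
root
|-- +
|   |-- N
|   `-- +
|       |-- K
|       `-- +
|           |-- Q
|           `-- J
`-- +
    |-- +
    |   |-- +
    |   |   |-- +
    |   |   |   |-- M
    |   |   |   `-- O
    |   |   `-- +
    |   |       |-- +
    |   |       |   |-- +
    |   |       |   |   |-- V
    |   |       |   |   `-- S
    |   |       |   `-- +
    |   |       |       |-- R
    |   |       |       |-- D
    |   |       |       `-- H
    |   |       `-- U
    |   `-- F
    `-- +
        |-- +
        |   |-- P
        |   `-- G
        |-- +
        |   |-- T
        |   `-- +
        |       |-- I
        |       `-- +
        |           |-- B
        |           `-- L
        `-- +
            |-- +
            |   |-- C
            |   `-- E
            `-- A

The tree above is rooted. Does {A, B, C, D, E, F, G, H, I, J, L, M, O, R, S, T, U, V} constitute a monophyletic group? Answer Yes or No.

The MRCA of the listed taxa is the root, so the smallest clade containing them is the whole tree.
That clade also contains K, N, P, Q, which are not in the proposed group, so the group is not monophyletic.

No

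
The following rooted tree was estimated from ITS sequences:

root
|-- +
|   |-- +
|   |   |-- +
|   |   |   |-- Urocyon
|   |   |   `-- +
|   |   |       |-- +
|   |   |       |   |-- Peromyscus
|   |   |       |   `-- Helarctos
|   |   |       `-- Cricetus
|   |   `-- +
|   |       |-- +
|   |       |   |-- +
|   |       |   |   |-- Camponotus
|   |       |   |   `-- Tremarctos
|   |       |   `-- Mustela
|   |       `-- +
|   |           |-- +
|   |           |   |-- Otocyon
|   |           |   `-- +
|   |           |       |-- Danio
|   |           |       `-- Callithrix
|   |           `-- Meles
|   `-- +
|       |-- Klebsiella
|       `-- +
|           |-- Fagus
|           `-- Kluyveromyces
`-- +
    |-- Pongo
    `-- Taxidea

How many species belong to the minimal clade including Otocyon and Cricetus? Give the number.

The MRCA of Otocyon and Cricetus is the node subtending ((Urocyon,((Peromyscus,Helarctos),Cricetus)),(((Camponotus,Tremarctos),Mustela),((Otocyon,(Danio,Callithrix)),Meles))).
That clade contains 11 terminal taxa: Callithrix, Camponotus, Cricetus, Danio, Helarctos, Meles, Mustela, Otocyon, Peromyscus, Tremarctos, Urocyon.

11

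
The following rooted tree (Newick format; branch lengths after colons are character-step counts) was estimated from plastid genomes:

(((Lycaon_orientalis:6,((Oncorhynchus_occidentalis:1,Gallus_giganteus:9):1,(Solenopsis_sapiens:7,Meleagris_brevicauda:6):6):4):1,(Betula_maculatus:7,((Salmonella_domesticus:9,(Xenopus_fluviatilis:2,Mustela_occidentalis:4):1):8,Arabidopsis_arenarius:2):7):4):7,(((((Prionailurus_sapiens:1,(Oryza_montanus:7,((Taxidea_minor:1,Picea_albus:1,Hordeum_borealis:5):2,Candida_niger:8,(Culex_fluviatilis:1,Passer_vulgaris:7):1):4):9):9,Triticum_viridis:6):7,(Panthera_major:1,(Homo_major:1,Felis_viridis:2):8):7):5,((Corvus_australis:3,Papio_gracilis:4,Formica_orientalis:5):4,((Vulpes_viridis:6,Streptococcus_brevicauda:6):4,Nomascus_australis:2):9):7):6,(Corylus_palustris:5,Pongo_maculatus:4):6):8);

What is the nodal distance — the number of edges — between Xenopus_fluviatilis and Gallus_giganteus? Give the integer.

The MRCA of Xenopus_fluviatilis and Gallus_giganteus is the node subtending ((Lycaon_orientalis,((Oncorhynchus_occidentalis,Gallus_giganteus),(Solenopsis_sapiens,Meleagris_brevicauda))),(Betula_maculatus,((Salmonella_domesticus,(Xenopus_fluviatilis,Mustela_occidentalis)),Arabidopsis_arenarius))).
From Xenopus_fluviatilis up to that node: 5 branches. From Gallus_giganteus up to the same node: 4 branches. Total: 5 + 4 = 9.

9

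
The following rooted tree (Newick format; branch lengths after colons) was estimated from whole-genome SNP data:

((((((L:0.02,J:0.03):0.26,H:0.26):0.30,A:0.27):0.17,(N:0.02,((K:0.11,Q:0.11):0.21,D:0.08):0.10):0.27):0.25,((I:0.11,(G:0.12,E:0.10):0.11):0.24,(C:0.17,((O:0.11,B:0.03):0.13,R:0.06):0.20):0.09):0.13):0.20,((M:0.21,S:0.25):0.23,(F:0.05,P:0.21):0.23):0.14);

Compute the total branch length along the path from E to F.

1.20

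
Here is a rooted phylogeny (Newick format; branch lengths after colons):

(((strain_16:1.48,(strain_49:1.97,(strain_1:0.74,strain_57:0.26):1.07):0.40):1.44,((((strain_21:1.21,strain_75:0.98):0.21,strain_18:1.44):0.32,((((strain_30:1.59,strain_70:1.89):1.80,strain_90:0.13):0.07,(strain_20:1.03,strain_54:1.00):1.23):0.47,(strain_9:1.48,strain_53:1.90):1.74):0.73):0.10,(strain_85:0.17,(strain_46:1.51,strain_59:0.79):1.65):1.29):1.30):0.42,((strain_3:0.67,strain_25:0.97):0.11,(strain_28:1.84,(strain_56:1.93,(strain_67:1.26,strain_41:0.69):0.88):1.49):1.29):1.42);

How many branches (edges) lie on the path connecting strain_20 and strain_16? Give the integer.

8

The MRCA of strain_20 and strain_16 is the node subtending ((strain_16,(strain_49,(strain_1,strain_57))),((((strain_21,strain_75),strain_18),((((strain_30,strain_70),strain_90),(strain_20,strain_54)),(strain_9,strain_53))),(strain_85,(strain_46,strain_59)))).
From strain_20 up to that node: 6 branches. From strain_16 up to the same node: 2 branches. Total: 6 + 2 = 8.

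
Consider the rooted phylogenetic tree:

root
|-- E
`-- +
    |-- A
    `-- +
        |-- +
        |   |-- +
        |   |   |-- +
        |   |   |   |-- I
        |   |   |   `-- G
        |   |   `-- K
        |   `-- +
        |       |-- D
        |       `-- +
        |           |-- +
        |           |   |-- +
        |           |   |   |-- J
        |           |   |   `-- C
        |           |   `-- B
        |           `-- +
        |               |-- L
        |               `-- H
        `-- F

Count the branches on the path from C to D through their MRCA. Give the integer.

The MRCA of C and D is the node subtending (D,(((J,C),B),(L,H))).
From C up to that node: 4 branches. From D up to the same node: 1 branch. Total: 4 + 1 = 5.

5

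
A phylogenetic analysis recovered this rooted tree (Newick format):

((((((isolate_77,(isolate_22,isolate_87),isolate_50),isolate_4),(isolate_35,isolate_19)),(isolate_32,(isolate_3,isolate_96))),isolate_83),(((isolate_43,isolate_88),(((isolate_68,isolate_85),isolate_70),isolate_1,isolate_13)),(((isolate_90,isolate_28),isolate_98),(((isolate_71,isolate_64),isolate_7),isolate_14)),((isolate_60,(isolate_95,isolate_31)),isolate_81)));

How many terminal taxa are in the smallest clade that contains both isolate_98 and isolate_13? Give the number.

The MRCA of isolate_98 and isolate_13 is the node subtending (((isolate_43,isolate_88),(((isolate_68,isolate_85),isolate_70),isolate_1,isolate_13)),(((isolate_90,isolate_28),isolate_98),(((isolate_71,isolate_64),isolate_7),isolate_14)),((isolate_60,(isolate_95,isolate_31)),isolate_81)).
That clade contains 18 terminal taxa: isolate_1, isolate_13, isolate_14, isolate_28, isolate_31, isolate_43, isolate_60, isolate_64, isolate_68, isolate_7, isolate_70, isolate_71, isolate_81, isolate_85, isolate_88, isolate_90, isolate_95, isolate_98.

18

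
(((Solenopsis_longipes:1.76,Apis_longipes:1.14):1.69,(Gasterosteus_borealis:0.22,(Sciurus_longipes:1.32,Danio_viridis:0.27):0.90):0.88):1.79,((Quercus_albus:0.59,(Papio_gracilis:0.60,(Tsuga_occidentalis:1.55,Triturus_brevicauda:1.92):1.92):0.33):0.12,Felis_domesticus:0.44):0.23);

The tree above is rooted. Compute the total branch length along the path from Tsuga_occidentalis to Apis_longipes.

The path runs Tsuga_occidentalis → … → MRCA → … → Apis_longipes; the MRCA is the root of the tree.
Branch lengths along that path: 1.55 + 1.92 + 0.33 + 0.12 + 0.23 + 1.79 + 1.69 + 1.14 = 8.77.

8.77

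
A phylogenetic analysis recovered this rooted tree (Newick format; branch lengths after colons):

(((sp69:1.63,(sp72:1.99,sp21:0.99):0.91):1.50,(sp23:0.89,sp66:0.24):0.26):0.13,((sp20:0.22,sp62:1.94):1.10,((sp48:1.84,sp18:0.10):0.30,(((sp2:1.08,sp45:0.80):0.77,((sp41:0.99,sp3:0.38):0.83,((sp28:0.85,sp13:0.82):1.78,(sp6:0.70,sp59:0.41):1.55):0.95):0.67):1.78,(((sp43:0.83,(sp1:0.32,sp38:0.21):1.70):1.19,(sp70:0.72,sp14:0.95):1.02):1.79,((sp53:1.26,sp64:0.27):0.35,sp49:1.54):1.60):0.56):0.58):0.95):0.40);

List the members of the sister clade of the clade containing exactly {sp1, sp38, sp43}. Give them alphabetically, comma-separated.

sp14, sp70

The clade containing exactly {sp1, sp38, sp43} attaches to the tree at the node subtending ((sp43,(sp1,sp38)),(sp70,sp14)).
The other lineage descending from that same node — the sister group — is (sp70,sp14); its 2 tips in alphabetical order are the answer.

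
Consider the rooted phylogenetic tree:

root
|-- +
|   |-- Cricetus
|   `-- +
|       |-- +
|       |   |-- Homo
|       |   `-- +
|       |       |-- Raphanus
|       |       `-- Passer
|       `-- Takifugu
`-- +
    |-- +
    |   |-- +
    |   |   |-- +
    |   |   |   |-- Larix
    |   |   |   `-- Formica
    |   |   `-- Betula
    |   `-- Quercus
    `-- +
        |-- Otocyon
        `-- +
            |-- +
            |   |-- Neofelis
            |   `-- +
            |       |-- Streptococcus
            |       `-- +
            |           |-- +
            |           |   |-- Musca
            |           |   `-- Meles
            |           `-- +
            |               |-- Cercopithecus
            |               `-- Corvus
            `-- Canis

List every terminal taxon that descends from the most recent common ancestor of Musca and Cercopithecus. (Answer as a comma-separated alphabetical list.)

Tracing Musca: it sits inside (Musca,Meles).
Tracing Cercopithecus: it sits inside (Cercopithecus,Corvus).
The smallest clade enclosing both is ((Musca,Meles),(Cercopithecus,Corvus)); the answer is its 4 terminal taxa in alphabetical order.

Cercopithecus, Corvus, Meles, Musca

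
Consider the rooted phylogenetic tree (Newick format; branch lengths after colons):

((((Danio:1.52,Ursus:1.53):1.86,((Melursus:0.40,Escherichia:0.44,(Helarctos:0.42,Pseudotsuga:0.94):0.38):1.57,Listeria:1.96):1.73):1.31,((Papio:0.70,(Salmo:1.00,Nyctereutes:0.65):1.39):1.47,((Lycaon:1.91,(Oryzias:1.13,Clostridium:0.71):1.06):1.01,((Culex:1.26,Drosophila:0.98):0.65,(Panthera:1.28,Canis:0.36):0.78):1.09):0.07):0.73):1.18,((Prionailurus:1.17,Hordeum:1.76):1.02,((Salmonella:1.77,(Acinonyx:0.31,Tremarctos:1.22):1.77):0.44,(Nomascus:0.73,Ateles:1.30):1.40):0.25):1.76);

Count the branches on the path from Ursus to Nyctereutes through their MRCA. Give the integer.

The MRCA of Ursus and Nyctereutes is the node subtending (((Danio,Ursus),((Melursus,Escherichia,(Helarctos,Pseudotsuga)),Listeria)),((Papio,(Salmo,Nyctereutes)),((Lycaon,(Oryzias,Clostridium)),((Culex,Drosophila),(Panthera,Canis))))).
From Ursus up to that node: 3 branches. From Nyctereutes up to the same node: 4 branches. Total: 3 + 4 = 7.

7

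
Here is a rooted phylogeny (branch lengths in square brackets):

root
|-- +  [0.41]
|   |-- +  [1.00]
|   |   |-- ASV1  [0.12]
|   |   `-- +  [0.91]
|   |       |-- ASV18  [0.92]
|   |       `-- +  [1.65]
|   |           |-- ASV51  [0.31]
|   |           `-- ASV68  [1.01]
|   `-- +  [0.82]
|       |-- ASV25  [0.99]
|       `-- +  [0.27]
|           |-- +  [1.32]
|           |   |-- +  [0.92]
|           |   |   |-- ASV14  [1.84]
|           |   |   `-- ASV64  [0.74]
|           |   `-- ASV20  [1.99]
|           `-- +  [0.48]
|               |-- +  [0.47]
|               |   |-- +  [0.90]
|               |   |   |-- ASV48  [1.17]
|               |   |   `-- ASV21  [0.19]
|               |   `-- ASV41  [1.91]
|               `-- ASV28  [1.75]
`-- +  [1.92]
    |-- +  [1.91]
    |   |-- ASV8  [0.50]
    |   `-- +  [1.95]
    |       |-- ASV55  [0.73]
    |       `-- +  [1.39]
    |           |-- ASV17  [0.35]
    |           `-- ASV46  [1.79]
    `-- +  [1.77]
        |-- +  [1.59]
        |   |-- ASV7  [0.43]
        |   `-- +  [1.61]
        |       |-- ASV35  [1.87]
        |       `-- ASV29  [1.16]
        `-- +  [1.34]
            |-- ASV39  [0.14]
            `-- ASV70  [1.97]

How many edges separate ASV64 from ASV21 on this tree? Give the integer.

The MRCA of ASV64 and ASV21 is the node subtending (((ASV14,ASV64),ASV20),(((ASV48,ASV21),ASV41),ASV28)).
From ASV64 up to that node: 3 branches. From ASV21 up to the same node: 4 branches. Total: 3 + 4 = 7.

7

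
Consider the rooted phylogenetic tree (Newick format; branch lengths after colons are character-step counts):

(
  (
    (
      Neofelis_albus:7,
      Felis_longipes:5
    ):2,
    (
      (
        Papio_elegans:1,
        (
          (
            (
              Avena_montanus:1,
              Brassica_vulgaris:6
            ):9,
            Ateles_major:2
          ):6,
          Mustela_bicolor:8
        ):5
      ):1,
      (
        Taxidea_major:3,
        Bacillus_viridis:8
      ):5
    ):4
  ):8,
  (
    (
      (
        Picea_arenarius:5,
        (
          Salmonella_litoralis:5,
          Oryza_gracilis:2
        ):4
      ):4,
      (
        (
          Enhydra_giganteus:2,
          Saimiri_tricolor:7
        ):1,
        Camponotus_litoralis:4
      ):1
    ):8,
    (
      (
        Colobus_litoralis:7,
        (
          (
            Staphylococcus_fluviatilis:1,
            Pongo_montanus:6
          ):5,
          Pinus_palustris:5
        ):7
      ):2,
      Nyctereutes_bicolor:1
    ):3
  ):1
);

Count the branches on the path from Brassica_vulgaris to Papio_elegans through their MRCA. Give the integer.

5

The MRCA of Brassica_vulgaris and Papio_elegans is the node subtending (Papio_elegans,(((Avena_montanus,Brassica_vulgaris),Ateles_major),Mustela_bicolor)).
From Brassica_vulgaris up to that node: 4 branches. From Papio_elegans up to the same node: 1 branch. Total: 4 + 1 = 5.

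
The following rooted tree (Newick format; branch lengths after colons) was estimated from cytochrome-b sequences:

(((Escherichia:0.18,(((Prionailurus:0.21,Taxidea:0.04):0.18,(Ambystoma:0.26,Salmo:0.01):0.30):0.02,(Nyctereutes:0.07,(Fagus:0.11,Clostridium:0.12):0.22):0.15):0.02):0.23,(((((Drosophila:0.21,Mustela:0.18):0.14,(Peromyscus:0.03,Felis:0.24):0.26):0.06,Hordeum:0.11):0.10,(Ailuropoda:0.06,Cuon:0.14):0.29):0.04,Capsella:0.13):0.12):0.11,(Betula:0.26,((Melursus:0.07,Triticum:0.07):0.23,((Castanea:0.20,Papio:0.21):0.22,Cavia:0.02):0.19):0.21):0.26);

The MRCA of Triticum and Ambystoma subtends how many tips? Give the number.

The MRCA of Triticum and Ambystoma is the root, so the clade is the entire tree.
That clade contains 22 terminal taxa: Ailuropoda, Ambystoma, Betula, Capsella, Castanea, Cavia, Clostridium, Cuon, Drosophila, Escherichia, Fagus, Felis, Hordeum, Melursus, Mustela, Nyctereutes, Papio, Peromyscus, Prionailurus, Salmo, Taxidea, Triticum.

22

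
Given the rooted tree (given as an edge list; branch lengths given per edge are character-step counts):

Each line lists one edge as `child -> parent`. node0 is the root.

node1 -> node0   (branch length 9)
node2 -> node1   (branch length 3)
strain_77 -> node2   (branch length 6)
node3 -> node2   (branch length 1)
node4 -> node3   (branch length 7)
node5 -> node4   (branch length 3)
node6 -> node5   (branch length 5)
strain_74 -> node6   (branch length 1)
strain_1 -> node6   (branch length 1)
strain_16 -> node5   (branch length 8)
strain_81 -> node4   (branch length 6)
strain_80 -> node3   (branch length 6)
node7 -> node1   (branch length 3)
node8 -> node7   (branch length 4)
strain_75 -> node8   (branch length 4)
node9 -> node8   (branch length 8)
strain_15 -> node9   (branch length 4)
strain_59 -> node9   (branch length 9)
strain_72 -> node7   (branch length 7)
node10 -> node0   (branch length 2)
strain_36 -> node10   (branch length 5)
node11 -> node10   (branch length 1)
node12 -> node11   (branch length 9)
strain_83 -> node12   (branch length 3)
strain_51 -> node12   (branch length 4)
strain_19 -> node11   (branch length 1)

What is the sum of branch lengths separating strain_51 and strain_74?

45

The path runs strain_51 → … → MRCA → … → strain_74; the MRCA is the root of the tree.
Branch lengths along that path: 4 + 9 + 1 + 2 + 9 + 3 + 1 + 7 + 3 + 5 + 1 = 45.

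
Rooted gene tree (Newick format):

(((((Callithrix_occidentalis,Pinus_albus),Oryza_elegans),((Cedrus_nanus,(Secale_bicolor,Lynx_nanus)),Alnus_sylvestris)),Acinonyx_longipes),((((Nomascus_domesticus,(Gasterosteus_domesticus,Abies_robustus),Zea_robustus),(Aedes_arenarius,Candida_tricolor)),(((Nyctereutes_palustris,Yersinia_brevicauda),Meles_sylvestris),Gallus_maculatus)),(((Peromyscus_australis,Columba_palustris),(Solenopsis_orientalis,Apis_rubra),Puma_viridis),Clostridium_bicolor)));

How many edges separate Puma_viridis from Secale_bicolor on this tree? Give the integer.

The MRCA of Puma_viridis and Secale_bicolor is the root of the tree.
From Puma_viridis up to that node: 4 branches. From Secale_bicolor up to the same node: 6 branches. Total: 4 + 6 = 10.

10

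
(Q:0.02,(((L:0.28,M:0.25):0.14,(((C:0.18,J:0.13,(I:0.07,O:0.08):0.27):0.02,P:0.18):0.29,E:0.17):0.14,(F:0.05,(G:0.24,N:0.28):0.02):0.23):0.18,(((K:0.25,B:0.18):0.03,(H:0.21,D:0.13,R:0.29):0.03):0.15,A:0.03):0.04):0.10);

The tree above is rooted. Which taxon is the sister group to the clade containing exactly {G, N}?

The clade containing exactly {G, N} attaches to the tree at the node subtending (F,(G,N)).
The other lineage descending from that same node — the sister group — is the single tip F.

F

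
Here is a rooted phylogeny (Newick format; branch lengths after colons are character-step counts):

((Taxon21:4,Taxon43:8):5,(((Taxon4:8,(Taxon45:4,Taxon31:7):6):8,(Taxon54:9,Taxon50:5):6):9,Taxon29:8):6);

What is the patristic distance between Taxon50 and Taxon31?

The path runs Taxon50 → … → MRCA → … → Taxon31; the MRCA is the node subtending ((Taxon4,(Taxon45,Taxon31)),(Taxon54,Taxon50)).
Branch lengths along that path: 5 + 6 + 8 + 6 + 7 = 32.

32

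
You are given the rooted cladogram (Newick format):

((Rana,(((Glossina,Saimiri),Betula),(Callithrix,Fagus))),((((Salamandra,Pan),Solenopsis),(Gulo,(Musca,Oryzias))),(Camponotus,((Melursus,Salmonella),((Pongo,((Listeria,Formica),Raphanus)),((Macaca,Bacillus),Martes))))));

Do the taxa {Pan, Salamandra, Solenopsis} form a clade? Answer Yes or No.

The most recent common ancestor of these taxa subtends ((Salamandra,Pan),Solenopsis).
That clade has exactly 3 tips — every listed taxon and nothing else — so the group is monophyletic.

Yes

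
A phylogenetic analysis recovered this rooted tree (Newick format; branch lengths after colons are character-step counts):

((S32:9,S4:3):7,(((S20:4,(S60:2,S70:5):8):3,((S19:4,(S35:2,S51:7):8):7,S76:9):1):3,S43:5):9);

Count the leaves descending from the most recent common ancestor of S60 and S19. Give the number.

7

The MRCA of S60 and S19 is the node subtending ((S20,(S60,S70)),((S19,(S35,S51)),S76)).
That clade contains 7 terminal taxa: S19, S20, S35, S51, S60, S70, S76.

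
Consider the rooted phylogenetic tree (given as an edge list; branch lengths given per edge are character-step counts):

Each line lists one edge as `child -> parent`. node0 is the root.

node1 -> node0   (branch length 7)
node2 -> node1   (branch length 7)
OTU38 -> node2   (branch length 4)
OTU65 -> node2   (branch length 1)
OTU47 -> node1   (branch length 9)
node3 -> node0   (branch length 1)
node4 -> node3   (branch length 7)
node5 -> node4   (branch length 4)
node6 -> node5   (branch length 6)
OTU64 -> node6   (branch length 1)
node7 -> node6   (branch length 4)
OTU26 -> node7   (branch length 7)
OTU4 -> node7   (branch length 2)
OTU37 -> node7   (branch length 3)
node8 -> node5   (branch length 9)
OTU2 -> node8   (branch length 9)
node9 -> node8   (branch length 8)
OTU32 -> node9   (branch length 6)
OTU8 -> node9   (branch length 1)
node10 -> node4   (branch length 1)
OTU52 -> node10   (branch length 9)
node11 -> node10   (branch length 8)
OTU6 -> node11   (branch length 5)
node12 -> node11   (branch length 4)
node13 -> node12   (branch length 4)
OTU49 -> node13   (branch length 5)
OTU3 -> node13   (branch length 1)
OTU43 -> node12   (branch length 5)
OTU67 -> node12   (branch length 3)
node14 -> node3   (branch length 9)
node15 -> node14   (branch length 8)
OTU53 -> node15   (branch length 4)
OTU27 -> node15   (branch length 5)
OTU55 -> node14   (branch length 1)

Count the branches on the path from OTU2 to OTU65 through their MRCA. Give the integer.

8

The MRCA of OTU2 and OTU65 is the root of the tree.
From OTU2 up to that node: 5 branches. From OTU65 up to the same node: 3 branches. Total: 5 + 3 = 8.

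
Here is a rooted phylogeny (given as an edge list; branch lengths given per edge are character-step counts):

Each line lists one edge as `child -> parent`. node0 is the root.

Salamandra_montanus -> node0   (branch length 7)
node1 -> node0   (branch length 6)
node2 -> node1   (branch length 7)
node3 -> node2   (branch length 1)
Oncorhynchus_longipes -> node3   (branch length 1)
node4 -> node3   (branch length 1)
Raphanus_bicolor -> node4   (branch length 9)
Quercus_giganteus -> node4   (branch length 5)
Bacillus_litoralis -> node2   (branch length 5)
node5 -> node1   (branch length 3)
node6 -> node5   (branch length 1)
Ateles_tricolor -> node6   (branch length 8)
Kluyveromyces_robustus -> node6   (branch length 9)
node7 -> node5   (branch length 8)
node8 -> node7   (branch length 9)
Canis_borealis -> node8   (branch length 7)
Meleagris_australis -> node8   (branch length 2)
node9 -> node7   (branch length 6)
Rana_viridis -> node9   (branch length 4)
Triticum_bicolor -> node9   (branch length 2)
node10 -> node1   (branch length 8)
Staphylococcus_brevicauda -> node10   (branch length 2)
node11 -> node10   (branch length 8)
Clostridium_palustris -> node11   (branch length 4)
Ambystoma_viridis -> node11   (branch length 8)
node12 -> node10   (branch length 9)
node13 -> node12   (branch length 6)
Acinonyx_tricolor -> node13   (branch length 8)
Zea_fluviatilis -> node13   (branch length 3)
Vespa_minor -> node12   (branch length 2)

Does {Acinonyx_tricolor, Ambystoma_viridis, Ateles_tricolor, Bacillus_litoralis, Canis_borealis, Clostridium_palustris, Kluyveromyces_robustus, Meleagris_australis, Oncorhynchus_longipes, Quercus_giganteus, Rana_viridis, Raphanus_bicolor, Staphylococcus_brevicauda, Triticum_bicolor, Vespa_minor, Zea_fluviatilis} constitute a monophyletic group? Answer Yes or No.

The most recent common ancestor of these taxa subtends (((Oncorhynchus_longipes,(Raphanus_bicolor,Quercus_giganteus)),Bacillus_litoralis),((Ateles_tricolor,Kluyveromyces_robustus),((Canis_borealis,Meleagris_australis),(Rana_viridis,Triticum_bicolor))),(Staphylococcus_brevicauda,(Clostridium_palustris,Ambystoma_viridis),((Acinonyx_tricolor,Zea_fluviatilis),Vespa_minor))).
That clade has exactly 16 tips — every listed taxon and nothing else — so the group is monophyletic.

Yes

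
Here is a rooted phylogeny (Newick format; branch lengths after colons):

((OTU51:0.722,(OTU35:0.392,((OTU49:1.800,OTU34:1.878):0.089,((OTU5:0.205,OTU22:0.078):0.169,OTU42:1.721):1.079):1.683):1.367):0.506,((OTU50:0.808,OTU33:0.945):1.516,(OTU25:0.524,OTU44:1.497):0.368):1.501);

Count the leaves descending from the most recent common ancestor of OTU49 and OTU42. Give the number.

The MRCA of OTU49 and OTU42 is the node subtending ((OTU49,OTU34),((OTU5,OTU22),OTU42)).
That clade contains 5 terminal taxa: OTU22, OTU34, OTU42, OTU49, OTU5.

5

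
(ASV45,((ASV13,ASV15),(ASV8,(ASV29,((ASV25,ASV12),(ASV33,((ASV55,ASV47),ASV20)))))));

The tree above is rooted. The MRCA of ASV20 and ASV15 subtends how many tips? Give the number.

10

The MRCA of ASV20 and ASV15 is the node subtending ((ASV13,ASV15),(ASV8,(ASV29,((ASV25,ASV12),(ASV33,((ASV55,ASV47),ASV20)))))).
That clade contains 10 terminal taxa: ASV12, ASV13, ASV15, ASV20, ASV25, ASV29, ASV33, ASV47, ASV55, ASV8.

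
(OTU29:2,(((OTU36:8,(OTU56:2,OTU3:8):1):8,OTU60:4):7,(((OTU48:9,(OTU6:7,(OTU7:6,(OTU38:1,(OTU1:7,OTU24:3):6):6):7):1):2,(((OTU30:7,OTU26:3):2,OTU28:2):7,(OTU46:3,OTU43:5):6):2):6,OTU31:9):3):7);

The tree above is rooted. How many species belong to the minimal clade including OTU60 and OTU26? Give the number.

16

The MRCA of OTU60 and OTU26 is the node subtending (((OTU36,(OTU56,OTU3)),OTU60),(((OTU48,(OTU6,(OTU7,(OTU38,(OTU1,OTU24))))),(((OTU30,OTU26),OTU28),(OTU46,OTU43))),OTU31)).
That clade contains 16 terminal taxa: OTU1, OTU24, OTU26, OTU28, OTU3, OTU30, OTU31, OTU36, OTU38, OTU43, OTU46, OTU48, OTU56, OTU6, OTU60, OTU7.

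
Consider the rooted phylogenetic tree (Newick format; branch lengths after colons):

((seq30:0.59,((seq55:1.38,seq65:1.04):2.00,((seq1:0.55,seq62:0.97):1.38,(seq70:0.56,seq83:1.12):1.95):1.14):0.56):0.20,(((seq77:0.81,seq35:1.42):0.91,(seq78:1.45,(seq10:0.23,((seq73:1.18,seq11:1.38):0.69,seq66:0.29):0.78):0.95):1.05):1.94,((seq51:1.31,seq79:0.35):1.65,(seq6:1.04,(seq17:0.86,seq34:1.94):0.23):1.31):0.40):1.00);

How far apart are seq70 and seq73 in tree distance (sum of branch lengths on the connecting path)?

12.00

The path runs seq70 → … → MRCA → … → seq73; the MRCA is the root of the tree.
Branch lengths along that path: 0.56 + 1.95 + 1.14 + 0.56 + 0.20 + 1.00 + 1.94 + 1.05 + 0.95 + 0.78 + 0.69 + 1.18 = 12.00.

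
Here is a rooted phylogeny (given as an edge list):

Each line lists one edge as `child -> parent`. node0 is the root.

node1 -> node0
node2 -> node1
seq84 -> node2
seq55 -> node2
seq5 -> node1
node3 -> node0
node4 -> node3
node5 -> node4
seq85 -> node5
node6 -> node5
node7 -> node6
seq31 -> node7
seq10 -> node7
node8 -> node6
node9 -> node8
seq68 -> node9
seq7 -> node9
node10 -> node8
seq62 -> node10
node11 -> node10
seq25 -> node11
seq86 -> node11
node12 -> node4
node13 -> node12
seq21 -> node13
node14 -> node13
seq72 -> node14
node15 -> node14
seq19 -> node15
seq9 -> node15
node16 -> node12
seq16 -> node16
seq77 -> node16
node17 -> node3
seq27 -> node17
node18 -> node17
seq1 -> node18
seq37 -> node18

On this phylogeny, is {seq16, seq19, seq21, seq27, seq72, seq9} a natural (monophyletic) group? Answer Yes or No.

The MRCA of the listed taxa subtends (((seq85,((seq31,seq10),((seq68,seq7),(seq62,(seq25,seq86))))),((seq21,(seq72,(seq19,seq9))),(seq16,seq77))),(seq27,(seq1,seq37))).
That clade also contains seq1, seq10, seq25, seq31, seq37, seq62, seq68, seq7, seq77, seq85, seq86, which are not in the proposed group, so the group is not monophyletic.

No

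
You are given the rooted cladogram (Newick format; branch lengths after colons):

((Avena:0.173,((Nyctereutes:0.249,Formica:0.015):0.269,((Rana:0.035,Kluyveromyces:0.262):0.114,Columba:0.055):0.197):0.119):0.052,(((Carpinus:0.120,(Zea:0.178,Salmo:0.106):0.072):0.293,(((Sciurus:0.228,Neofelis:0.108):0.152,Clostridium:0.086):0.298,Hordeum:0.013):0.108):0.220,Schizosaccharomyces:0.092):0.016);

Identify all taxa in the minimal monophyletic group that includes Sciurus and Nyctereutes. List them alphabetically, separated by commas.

Avena, Carpinus, Clostridium, Columba, Formica, Hordeum, Kluyveromyces, Neofelis, Nyctereutes, Rana, Salmo, Schizosaccharomyces, Sciurus, Zea

Tracing Sciurus: it sits inside (Sciurus,Neofelis).
Tracing Nyctereutes: it sits inside (Nyctereutes,Formica).
The smallest clade enclosing both is the whole tree (their MRCA is the root), so the answer is all 14 tips in alphabetical order.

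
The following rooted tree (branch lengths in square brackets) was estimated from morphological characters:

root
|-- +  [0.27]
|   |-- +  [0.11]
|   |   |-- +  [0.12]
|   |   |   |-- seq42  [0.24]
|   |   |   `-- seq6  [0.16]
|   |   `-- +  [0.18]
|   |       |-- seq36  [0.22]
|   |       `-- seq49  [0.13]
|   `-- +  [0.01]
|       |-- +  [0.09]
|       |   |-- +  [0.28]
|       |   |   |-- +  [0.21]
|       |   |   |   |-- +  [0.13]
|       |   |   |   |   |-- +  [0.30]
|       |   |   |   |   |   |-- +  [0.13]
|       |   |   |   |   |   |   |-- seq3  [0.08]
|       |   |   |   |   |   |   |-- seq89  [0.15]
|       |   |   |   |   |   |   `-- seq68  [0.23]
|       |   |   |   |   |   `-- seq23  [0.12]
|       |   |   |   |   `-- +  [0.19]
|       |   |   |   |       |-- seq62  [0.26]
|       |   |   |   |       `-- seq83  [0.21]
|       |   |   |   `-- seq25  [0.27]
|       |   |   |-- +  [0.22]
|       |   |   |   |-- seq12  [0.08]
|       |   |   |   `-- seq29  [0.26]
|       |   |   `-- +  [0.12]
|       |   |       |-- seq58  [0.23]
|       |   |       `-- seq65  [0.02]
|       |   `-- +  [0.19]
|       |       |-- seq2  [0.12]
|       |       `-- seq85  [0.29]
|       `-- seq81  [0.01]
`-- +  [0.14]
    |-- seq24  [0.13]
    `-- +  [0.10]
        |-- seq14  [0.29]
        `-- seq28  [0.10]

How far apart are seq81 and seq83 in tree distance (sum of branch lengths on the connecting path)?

1.12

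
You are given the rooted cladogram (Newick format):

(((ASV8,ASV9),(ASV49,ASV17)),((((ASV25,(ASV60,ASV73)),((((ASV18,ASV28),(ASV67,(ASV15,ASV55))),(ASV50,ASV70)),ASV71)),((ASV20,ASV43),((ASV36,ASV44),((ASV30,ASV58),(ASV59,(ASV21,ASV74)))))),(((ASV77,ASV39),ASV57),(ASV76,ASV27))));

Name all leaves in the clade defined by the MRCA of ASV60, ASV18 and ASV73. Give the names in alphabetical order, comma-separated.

ASV15, ASV18, ASV25, ASV28, ASV50, ASV55, ASV60, ASV67, ASV70, ASV71, ASV73

Tracing ASV60: it sits inside (ASV60,ASV73).
Tracing ASV18: it sits inside (ASV18,ASV28).
Tracing ASV73: it sits inside (ASV60,ASV73).
The smallest clade enclosing all 3 is ((ASV25,(ASV60,ASV73)),((((ASV18,ASV28),(ASV67,(ASV15,ASV55))),(ASV50,ASV70)),ASV71)); the answer is its 11 terminal taxa in alphabetical order.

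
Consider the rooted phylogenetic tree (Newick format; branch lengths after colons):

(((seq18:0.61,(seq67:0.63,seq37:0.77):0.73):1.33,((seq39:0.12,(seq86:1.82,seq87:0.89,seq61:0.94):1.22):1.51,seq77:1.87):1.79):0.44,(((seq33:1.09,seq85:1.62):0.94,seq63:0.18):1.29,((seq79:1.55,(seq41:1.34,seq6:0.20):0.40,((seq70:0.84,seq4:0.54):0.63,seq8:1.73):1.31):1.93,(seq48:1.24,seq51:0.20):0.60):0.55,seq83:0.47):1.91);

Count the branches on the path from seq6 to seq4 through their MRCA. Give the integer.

5

The MRCA of seq6 and seq4 is the node subtending (seq79,(seq41,seq6),((seq70,seq4),seq8)).
From seq6 up to that node: 2 branches. From seq4 up to the same node: 3 branches. Total: 2 + 3 = 5.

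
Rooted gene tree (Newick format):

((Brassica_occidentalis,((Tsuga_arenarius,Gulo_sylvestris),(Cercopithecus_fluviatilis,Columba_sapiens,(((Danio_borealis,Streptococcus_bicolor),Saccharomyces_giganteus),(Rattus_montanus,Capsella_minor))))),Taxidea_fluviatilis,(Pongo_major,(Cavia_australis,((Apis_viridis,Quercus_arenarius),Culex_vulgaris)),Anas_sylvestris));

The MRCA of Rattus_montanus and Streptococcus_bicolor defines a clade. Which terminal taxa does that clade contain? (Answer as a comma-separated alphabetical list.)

Capsella_minor, Danio_borealis, Rattus_montanus, Saccharomyces_giganteus, Streptococcus_bicolor

Tracing Rattus_montanus: it sits inside (Rattus_montanus,Capsella_minor).
Tracing Streptococcus_bicolor: it sits inside (Danio_borealis,Streptococcus_bicolor).
The smallest clade enclosing both is (((Danio_borealis,Streptococcus_bicolor),Saccharomyces_giganteus),(Rattus_montanus,Capsella_minor)); the answer is its 5 terminal taxa in alphabetical order.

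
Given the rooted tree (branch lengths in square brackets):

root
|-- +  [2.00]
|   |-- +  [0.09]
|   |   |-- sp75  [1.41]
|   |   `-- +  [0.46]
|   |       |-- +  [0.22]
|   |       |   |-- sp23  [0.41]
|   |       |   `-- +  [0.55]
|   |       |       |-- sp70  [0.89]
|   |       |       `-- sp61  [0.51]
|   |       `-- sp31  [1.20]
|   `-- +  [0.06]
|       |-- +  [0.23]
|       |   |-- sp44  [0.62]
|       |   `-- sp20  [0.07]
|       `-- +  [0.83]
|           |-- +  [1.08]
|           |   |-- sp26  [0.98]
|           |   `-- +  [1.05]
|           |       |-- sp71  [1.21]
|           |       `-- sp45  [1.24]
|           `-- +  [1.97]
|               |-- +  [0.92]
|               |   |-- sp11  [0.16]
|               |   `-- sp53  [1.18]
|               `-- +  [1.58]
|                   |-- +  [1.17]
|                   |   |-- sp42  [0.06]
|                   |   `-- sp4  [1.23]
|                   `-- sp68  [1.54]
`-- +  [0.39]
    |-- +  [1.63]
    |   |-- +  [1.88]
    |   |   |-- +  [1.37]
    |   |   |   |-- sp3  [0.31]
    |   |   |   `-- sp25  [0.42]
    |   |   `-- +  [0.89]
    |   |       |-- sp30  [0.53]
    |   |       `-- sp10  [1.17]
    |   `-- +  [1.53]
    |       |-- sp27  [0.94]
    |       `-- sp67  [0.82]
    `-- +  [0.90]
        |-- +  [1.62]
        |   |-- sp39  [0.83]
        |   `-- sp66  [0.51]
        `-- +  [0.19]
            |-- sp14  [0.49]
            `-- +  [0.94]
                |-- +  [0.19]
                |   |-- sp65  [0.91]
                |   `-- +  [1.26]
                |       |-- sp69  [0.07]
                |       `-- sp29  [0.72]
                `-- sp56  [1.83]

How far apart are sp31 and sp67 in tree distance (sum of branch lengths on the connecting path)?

8.12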